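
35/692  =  35/692 = 0.05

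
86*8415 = 723690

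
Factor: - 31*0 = 0 = 0^1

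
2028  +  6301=8329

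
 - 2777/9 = - 2777/9 = -308.56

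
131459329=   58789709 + 72669620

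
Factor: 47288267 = 13^1*1699^1*2141^1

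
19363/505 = 38 + 173/505 = 38.34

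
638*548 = 349624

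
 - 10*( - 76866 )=768660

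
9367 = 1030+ 8337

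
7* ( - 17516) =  - 122612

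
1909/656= 1909/656  =  2.91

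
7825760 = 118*66320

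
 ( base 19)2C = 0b110010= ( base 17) 2G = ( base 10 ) 50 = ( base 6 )122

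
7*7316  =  51212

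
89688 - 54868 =34820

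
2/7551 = 2/7551 =0.00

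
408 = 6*68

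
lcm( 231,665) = 21945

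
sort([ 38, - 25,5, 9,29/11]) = [ - 25,  29/11, 5, 9,38]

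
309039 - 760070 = -451031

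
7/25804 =7/25804 = 0.00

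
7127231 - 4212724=2914507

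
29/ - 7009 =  - 1 + 6980/7009   =  - 0.00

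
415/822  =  415/822 = 0.50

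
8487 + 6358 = 14845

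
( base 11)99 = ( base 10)108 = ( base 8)154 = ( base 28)3O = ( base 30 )3I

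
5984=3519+2465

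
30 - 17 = 13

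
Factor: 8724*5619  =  2^2 *3^2 * 727^1*1873^1 = 49020156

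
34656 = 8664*4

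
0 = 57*0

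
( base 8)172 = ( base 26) 4i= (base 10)122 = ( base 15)82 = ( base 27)4E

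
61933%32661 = 29272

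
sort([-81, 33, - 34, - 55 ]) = [ - 81, - 55, -34, 33]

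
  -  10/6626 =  - 1 + 3308/3313 = -0.00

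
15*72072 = 1081080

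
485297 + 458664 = 943961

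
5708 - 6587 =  - 879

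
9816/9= 3272/3 =1090.67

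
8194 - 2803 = 5391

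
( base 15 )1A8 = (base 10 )383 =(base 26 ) EJ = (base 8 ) 577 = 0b101111111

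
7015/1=7015=7015.00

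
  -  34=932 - 966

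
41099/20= 2054 + 19/20  =  2054.95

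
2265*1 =2265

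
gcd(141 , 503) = 1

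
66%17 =15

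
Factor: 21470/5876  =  95/26 = 2^( - 1 )*5^1*13^ ( - 1)*19^1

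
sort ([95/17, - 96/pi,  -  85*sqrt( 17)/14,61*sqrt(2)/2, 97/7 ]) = [ - 96/pi , -85*sqrt(17)/14, 95/17,97/7,61*sqrt(2)/2 ]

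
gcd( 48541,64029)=1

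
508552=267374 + 241178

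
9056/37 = 244 + 28/37 = 244.76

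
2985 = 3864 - 879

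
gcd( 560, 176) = 16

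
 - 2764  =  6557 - 9321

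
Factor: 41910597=3^2 *29^1*103^1*1559^1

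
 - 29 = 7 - 36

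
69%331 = 69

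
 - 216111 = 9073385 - 9289496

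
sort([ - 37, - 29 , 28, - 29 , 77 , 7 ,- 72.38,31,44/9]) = [- 72.38,-37, - 29 ,-29, 44/9 , 7,  28 , 31,77] 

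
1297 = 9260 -7963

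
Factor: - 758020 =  - 2^2*5^1 * 151^1*251^1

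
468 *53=24804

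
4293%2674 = 1619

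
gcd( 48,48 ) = 48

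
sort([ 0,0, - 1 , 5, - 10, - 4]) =[ - 10,-4,  -  1, 0, 0, 5] 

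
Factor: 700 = 2^2*5^2*7^1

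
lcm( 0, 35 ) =0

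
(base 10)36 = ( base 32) 14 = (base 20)1g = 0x24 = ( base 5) 121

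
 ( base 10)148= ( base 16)94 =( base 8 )224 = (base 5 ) 1043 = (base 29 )53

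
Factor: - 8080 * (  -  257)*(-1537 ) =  - 2^4*5^1*29^1*53^1 * 101^1*257^1 = - 3191672720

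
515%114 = 59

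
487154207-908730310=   -  421576103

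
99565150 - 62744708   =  36820442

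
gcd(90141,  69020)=1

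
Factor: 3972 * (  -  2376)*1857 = -17525385504 = - 2^5 *3^5*11^1*331^1  *  619^1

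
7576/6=3788/3 = 1262.67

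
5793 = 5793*1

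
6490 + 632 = 7122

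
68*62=4216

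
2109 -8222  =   - 6113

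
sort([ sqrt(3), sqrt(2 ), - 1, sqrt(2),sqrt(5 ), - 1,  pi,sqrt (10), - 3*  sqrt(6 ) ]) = [ - 3 * sqrt( 6 ), - 1, - 1,sqrt(2), sqrt( 2),sqrt( 3) , sqrt(5), pi, sqrt( 10)]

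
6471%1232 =311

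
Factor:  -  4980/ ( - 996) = 5^1 = 5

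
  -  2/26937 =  - 1 + 26935/26937=-0.00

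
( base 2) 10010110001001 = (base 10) 9609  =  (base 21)10gc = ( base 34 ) 8al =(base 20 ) 1409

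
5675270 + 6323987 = 11999257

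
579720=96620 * 6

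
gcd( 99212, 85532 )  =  4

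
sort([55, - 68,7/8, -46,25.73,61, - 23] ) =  [-68, - 46, - 23,7/8,25.73,55,  61]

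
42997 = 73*589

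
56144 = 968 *58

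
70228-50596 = 19632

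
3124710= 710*4401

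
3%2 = 1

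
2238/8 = 279+3/4 = 279.75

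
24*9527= 228648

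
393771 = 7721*51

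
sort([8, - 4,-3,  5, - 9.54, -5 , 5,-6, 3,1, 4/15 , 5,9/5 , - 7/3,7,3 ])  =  [ - 9.54,  -  6,-5, - 4  , - 3,  -  7/3,4/15, 1, 9/5,3,3 , 5,5, 5,7,8]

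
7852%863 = 85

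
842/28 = 421/14 = 30.07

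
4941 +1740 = 6681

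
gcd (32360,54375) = 5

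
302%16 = 14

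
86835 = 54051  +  32784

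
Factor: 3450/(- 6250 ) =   -  3^1 * 5^( - 3) * 23^1 =- 69/125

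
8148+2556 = 10704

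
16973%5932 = 5109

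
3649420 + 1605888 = 5255308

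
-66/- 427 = 66/427 = 0.15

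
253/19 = 13 + 6/19  =  13.32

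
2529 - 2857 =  - 328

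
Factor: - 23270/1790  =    -  13 =- 13^1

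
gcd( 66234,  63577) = 1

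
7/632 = 7/632 = 0.01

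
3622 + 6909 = 10531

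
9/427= 9/427 = 0.02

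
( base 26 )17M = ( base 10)880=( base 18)2CG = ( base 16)370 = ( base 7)2365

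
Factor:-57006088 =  - 2^3*7125761^1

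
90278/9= 10030 + 8/9  =  10030.89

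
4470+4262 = 8732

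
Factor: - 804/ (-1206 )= 2/3 = 2^1*3^( - 1)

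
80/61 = 1 + 19/61 = 1.31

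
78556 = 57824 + 20732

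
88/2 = 44 = 44.00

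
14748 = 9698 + 5050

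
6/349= 6/349 = 0.02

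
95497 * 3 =286491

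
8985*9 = 80865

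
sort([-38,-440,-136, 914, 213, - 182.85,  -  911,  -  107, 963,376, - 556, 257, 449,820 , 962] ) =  [ - 911,-556,-440,- 182.85, - 136, - 107, - 38,213, 257, 376, 449 , 820,  914, 962,963 ] 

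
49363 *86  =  4245218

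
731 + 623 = 1354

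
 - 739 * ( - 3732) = 2757948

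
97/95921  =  97/95921 = 0.00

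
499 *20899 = 10428601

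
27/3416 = 27/3416 =0.01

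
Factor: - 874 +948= 2^1*37^1 = 74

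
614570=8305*74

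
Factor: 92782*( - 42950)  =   - 2^2*5^2*  23^1*859^1*2017^1=- 3984986900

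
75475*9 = 679275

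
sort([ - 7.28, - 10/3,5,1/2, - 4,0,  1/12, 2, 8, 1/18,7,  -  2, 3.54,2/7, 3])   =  [ - 7.28, - 4, - 10/3, - 2,0 , 1/18, 1/12,2/7, 1/2,2 , 3,3.54,5, 7,8]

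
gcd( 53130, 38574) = 6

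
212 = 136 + 76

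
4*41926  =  167704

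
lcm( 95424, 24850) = 2385600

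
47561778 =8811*5398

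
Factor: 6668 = 2^2* 1667^1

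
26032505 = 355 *73331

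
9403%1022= 205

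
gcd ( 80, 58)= 2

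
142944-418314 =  - 275370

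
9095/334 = 9095/334 = 27.23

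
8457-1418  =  7039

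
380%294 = 86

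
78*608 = 47424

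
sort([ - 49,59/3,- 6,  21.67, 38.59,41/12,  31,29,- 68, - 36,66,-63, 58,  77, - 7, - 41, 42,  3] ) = [ -68  , - 63, - 49, - 41, - 36,-7,-6, 3,41/12 , 59/3,21.67,29,31,38.59, 42, 58, 66, 77]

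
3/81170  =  3/81170 = 0.00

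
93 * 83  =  7719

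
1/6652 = 1/6652 = 0.00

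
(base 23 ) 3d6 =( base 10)1892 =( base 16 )764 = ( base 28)2bg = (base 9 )2532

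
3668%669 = 323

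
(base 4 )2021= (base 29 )4L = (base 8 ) 211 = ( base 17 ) 81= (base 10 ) 137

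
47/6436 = 47/6436 =0.01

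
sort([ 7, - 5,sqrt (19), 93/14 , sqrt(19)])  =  [ - 5,sqrt(19),sqrt(19),  93/14, 7] 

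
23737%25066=23737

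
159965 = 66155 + 93810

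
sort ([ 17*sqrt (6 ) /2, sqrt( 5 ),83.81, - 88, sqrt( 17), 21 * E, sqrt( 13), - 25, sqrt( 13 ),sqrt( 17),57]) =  [-88, - 25,sqrt ( 5), sqrt(13),sqrt( 13 ), sqrt( 17 ),sqrt( 17 ),17*sqrt( 6 )/2, 57,21*E, 83.81]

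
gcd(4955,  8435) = 5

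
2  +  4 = 6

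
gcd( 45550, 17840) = 10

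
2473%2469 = 4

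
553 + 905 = 1458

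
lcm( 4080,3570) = 28560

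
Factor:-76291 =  - 23^1*31^1 * 107^1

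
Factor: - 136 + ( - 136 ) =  - 272=- 2^4*17^1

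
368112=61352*6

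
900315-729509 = 170806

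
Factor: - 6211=-6211^1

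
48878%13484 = 8426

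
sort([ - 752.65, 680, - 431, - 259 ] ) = [- 752.65, - 431,-259,  680] 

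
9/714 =3/238  =  0.01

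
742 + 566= 1308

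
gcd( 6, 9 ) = 3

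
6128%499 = 140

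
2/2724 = 1/1362 = 0.00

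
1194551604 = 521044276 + 673507328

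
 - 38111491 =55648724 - 93760215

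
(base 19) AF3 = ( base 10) 3898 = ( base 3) 12100101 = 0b111100111010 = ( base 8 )7472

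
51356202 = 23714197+27642005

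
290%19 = 5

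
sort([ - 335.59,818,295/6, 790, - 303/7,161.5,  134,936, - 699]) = [  -  699, - 335.59, - 303/7,295/6,134 , 161.5, 790,818, 936] 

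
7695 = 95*81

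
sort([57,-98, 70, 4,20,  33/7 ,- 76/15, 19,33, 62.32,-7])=[-98 ,-7 , - 76/15,  4,  33/7,19, 20,33, 57, 62.32, 70] 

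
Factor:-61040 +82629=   21589  =  21589^1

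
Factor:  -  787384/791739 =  - 904/909= - 2^3*3^ ( -2) * 101^( - 1)*113^1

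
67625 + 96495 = 164120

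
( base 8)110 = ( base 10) 72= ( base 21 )39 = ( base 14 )52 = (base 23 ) 33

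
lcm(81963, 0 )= 0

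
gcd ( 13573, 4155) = 277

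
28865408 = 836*34528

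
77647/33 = 2352 + 31/33 =2352.94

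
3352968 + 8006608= 11359576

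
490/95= 5 + 3/19 = 5.16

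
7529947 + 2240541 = 9770488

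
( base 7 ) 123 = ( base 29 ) 28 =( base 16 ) 42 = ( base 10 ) 66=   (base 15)46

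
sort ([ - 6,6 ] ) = [ - 6, 6]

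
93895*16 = 1502320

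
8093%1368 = 1253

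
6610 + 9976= 16586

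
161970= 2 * 80985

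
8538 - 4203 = 4335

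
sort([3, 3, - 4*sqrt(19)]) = [ - 4*sqrt(19), 3, 3 ] 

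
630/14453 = 630/14453 = 0.04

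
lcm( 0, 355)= 0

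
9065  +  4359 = 13424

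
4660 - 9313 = - 4653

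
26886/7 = 3840 + 6/7  =  3840.86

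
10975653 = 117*93809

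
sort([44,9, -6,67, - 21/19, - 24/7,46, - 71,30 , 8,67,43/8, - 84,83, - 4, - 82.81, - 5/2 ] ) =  [ - 84,-82.81, - 71, - 6, - 4, - 24/7, - 5/2, - 21/19, 43/8,8, 9 , 30,44,46,67 , 67, 83]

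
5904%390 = 54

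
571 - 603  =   - 32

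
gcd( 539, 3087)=49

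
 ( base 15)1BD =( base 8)623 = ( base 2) 110010011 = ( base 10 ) 403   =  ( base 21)j4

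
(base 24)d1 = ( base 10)313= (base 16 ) 139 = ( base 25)cd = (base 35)8X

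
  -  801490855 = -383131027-418359828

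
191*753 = 143823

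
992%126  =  110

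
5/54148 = 5/54148 =0.00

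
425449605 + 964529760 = 1389979365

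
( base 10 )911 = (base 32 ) sf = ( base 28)14f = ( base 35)Q1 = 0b1110001111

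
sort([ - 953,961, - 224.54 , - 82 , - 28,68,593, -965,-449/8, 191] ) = [ - 965, - 953, - 224.54, -82, - 449/8, - 28,68, 191, 593, 961]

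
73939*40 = 2957560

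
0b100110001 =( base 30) a5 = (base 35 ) 8P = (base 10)305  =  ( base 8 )461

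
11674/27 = 11674/27 = 432.37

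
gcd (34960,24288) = 368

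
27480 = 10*2748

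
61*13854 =845094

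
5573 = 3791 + 1782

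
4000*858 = 3432000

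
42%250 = 42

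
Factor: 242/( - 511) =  - 2^1*  7^(-1)*11^2* 73^( - 1)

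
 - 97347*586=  - 57045342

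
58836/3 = 19612 = 19612.00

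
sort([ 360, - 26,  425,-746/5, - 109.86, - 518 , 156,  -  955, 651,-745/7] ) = [ - 955,-518,-746/5, - 109.86 ,  -  745/7,  -  26, 156,360, 425,651 ]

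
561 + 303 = 864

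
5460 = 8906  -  3446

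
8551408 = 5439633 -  - 3111775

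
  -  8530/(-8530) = 1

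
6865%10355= 6865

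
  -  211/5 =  - 211/5 = - 42.20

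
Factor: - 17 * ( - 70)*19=22610 = 2^1*5^1 * 7^1 * 17^1*19^1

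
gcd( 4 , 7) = 1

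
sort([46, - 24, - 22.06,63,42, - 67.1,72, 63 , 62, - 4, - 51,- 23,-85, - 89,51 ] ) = [ - 89 ,  -  85 , - 67.1, - 51,- 24,-23,-22.06, - 4,42, 46,51, 62, 63, 63, 72 ] 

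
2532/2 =1266 = 1266.00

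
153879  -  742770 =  - 588891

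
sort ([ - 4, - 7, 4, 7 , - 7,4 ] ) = [ - 7, - 7, - 4,4,  4 , 7 ] 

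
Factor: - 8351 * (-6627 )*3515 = 3^1 * 5^1 *7^1 * 19^1*37^1*47^2*1193^1 = 194527400655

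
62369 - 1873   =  60496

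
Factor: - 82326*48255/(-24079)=2^1*3^2 * 5^1*11^(-2)*199^( - 1)*3217^1*13721^1  =  3972641130/24079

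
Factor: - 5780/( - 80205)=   1156/16041 =2^2*3^( - 1) * 17^2*5347^( -1) 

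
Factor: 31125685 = 5^1*6225137^1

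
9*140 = 1260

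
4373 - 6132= - 1759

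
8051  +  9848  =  17899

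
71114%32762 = 5590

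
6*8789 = 52734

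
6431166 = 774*8309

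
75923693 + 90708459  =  166632152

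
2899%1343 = 213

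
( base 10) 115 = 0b1110011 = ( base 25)4f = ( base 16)73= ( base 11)A5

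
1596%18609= 1596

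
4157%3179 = 978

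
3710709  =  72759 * 51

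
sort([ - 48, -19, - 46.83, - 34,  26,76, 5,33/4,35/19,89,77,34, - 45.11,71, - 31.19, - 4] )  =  [ - 48,  -  46.83, - 45.11, - 34, - 31.19,  -  19, - 4, 35/19,5,33/4,26,34,71,76, 77, 89]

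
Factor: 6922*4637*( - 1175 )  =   - 2^1* 5^2*47^1*3461^1*4637^1  =  - 37714343950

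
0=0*29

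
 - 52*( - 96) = 4992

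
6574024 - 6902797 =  - 328773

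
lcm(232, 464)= 464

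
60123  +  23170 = 83293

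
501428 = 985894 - 484466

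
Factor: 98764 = 2^2* 24691^1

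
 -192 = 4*( - 48)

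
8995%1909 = 1359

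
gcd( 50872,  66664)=8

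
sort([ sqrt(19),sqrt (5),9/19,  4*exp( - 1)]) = [9/19,  4*exp(-1) , sqrt (5),sqrt( 19 ) ] 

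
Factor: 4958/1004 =2^(-1)*37^1 *67^1* 251^( - 1)= 2479/502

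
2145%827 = 491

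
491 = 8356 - 7865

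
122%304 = 122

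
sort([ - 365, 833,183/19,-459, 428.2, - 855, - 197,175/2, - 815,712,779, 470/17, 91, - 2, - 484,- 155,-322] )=[ - 855, - 815 , - 484, - 459 , - 365, - 322, - 197, - 155 , - 2,183/19, 470/17,175/2,91,428.2, 712, 779,833]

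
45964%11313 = 712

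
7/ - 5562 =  - 7/5562 = -0.00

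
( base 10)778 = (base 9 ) 1054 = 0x30a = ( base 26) 13O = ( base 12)54A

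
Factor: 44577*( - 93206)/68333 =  - 2^1*3^3*13^1*23^( - 1)*29^1*127^1*1607^1*2971^(-1) = - 4154843862/68333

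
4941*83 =410103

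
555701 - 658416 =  - 102715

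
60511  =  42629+17882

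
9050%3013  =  11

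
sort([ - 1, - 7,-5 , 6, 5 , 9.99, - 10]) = [-10, - 7, - 5,  -  1,5,6, 9.99]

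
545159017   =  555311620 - 10152603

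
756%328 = 100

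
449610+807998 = 1257608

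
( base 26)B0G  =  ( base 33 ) 6rr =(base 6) 54300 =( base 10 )7452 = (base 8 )16434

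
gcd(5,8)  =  1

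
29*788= 22852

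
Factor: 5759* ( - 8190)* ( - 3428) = 161685767880 = 2^3*3^2 * 5^1 *7^1*13^2 * 443^1*857^1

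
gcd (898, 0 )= 898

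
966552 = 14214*68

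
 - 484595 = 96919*( - 5)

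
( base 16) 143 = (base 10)323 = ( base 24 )db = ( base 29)b4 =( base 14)191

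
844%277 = 13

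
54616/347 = 54616/347 = 157.39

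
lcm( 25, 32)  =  800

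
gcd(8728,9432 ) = 8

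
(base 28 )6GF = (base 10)5167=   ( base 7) 21031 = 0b1010000101111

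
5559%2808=2751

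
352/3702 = 176/1851 = 0.10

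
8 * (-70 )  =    -  560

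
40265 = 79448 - 39183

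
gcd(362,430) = 2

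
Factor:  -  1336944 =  - 2^4*3^1  *7^1*23^1 * 173^1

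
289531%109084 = 71363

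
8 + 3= 11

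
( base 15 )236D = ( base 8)16550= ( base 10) 7528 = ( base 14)2a5a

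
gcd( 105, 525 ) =105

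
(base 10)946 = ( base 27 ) 181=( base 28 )15M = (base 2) 1110110010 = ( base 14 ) 4b8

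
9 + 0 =9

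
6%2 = 0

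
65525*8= 524200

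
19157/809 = 23 + 550/809 = 23.68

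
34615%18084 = 16531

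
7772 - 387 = 7385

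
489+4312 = 4801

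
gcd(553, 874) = 1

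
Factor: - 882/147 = - 6  =  - 2^1*3^1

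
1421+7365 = 8786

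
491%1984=491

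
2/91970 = 1/45985 = 0.00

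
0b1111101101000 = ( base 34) 6WG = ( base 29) 9g7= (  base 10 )8040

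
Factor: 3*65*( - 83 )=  - 3^1*5^1*13^1 * 83^1= - 16185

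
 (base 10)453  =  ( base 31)EJ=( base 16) 1C5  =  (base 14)245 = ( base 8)705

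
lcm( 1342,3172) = 34892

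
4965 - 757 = 4208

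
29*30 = 870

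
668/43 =15  +  23/43  =  15.53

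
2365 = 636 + 1729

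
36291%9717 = 7140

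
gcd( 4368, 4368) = 4368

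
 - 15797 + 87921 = 72124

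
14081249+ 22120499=36201748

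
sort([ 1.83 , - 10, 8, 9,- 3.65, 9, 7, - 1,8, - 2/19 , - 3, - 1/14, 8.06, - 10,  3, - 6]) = [- 10,  -  10, - 6, - 3.65, - 3, - 1 , - 2/19, - 1/14,1.83,3, 7, 8  ,  8,8.06,9, 9]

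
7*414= 2898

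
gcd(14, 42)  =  14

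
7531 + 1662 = 9193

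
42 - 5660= - 5618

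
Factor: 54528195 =3^1*5^1*19^1 * 37^1*5171^1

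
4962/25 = 4962/25= 198.48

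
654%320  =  14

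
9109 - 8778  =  331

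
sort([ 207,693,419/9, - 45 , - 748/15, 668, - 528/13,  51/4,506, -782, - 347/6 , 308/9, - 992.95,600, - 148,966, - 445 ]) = [ - 992.95, - 782, - 445, - 148, - 347/6,- 748/15, - 45, - 528/13,51/4,308/9,419/9,207, 506,600,668, 693, 966 ]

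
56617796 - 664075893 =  - 607458097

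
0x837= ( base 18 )68F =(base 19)5fd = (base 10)2103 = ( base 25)393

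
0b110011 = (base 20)2B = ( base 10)51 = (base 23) 25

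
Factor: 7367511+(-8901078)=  - 3^1*7^1*103^1*709^1 =-1533567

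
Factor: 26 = 2^1*13^1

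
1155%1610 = 1155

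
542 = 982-440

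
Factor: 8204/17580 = 7/15 = 3^(  -  1 ) *5^(-1 )*7^1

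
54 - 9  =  45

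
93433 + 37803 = 131236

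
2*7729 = 15458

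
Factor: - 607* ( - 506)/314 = 11^1*23^1*157^(-1) * 607^1 = 153571/157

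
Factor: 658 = 2^1*7^1 * 47^1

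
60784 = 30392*2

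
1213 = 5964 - 4751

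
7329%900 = 129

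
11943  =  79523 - 67580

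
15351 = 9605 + 5746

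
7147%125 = 22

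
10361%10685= 10361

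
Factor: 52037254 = 2^1*109^1* 238703^1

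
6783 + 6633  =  13416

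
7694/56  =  3847/28 = 137.39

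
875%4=3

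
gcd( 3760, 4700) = 940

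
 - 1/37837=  - 1/37837 = -  0.00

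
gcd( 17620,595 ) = 5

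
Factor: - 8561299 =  - 8561299^1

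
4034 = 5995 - 1961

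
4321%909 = 685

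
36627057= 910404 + 35716653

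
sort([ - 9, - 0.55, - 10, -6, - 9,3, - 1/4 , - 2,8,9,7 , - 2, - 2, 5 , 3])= [ - 10 , - 9, - 9, - 6, - 2, - 2, - 2, - 0.55, - 1/4, 3, 3,  5, 7, 8, 9]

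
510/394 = 255/197 = 1.29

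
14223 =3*4741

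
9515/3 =9515/3 = 3171.67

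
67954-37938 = 30016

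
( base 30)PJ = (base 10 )769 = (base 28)RD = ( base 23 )1AA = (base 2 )1100000001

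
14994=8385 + 6609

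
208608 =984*212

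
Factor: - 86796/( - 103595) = 2^2* 3^2*5^( - 1 )*2411^1*20719^( - 1 )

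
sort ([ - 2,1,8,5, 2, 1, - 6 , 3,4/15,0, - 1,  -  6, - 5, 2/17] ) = [-6,-6, - 5, - 2, -1,0,2/17, 4/15,1,1, 2,  3, 5, 8]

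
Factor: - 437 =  - 19^1*23^1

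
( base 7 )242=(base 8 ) 200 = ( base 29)4c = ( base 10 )128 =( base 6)332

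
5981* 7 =41867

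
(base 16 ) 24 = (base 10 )36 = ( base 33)13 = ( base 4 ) 210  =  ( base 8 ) 44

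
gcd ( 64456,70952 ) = 56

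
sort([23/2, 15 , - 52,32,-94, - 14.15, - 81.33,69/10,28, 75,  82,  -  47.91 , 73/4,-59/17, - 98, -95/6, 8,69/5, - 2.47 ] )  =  [ - 98 , - 94,-81.33, - 52, -47.91,-95/6,-14.15,-59/17, - 2.47,  69/10, 8, 23/2,69/5 , 15 , 73/4,  28,32, 75,  82]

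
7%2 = 1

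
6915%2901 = 1113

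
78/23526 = 13/3921 = 0.00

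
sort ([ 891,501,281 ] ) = [281, 501 , 891]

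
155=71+84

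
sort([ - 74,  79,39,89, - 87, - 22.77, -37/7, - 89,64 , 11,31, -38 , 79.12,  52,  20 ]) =[ - 89, - 87, - 74  , - 38, - 22.77, - 37/7 , 11, 20, 31,  39, 52, 64,79,79.12 , 89]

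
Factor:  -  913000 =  - 2^3 *5^3*11^1*83^1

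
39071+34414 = 73485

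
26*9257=240682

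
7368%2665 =2038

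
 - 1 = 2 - 3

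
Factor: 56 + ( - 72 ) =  - 2^4 = - 16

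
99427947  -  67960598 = 31467349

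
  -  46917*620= - 29088540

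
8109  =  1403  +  6706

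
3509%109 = 21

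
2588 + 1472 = 4060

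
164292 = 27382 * 6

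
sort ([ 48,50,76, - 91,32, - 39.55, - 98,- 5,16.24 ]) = [ - 98, - 91, - 39.55, - 5,16.24, 32,  48,50,76] 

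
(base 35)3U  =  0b10000111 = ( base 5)1020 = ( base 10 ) 135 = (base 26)55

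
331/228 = 331/228= 1.45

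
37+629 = 666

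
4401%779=506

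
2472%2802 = 2472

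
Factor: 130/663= 10/51 = 2^1*3^( -1) * 5^1  *  17^ (  -  1) 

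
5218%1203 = 406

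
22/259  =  22/259 = 0.08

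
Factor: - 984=- 2^3*3^1*41^1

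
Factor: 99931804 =2^2*7^1*3568993^1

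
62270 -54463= 7807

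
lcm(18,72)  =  72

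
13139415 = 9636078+3503337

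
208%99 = 10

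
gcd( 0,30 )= 30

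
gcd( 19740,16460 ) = 20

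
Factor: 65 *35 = 5^2*7^1*13^1 = 2275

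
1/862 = 1/862 = 0.00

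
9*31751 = 285759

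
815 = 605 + 210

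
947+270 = 1217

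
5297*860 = 4555420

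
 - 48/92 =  - 12/23 = - 0.52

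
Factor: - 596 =-2^2*149^1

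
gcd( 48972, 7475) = 1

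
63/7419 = 21/2473=   0.01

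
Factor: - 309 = - 3^1*103^1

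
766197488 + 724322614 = 1490520102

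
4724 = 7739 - 3015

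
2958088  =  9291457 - 6333369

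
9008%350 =258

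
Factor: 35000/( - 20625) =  - 2^3*3^( - 1)*7^1*11^( - 1) = - 56/33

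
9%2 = 1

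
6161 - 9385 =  - 3224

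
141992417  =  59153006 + 82839411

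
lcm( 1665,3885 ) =11655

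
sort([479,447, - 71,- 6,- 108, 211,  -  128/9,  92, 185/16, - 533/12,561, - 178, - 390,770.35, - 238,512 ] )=[ - 390,- 238, - 178, - 108 , - 71, - 533/12, - 128/9, - 6,185/16,92,211,447,479,512, 561, 770.35 ] 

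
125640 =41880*3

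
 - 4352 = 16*( - 272)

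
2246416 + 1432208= 3678624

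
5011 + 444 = 5455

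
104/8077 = 104/8077 = 0.01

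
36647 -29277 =7370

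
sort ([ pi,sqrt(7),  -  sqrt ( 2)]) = [-sqrt(2),sqrt( 7),  pi ] 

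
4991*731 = 3648421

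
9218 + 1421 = 10639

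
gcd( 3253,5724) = 1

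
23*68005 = 1564115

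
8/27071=8/27071 = 0.00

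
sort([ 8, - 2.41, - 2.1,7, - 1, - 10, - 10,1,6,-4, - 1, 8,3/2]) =[ - 10, - 10,  -  4,  -  2.41, - 2.1, - 1, - 1,1, 3/2 , 6,7,8, 8 ]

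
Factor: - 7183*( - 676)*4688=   22763559104 = 2^6*11^1*13^2*293^1*653^1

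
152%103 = 49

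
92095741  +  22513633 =114609374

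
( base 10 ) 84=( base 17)4G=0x54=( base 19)48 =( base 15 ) 59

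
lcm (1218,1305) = 18270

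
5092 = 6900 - 1808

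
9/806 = 9/806 =0.01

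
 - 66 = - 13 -53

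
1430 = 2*715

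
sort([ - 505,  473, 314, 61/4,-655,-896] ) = [-896, - 655, - 505,61/4,314,  473 ] 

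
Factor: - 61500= -2^2*3^1*5^3 * 41^1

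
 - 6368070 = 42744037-49112107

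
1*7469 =7469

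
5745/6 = 957 + 1/2 = 957.50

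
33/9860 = 33/9860 = 0.00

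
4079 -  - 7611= 11690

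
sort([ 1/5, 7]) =[1/5, 7]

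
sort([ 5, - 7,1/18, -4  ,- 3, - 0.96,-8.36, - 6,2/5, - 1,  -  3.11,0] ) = [ - 8.36,-7, - 6,-4,  -  3.11,- 3,-1,-0.96,0,1/18,2/5,5] 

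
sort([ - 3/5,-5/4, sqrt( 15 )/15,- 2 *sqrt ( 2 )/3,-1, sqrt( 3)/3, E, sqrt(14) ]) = [-5/4,-1, - 2 * sqrt(2 )/3,-3/5, sqrt(15 ) /15,sqrt(3)/3,E,sqrt(14)]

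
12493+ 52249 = 64742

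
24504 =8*3063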